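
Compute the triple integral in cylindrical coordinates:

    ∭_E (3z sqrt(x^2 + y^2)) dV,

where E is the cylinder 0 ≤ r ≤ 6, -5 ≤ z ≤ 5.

In cylindrical coordinates, x = r cos(θ), y = r sin(θ), z = z, and dV = r dr dθ dz.

The integrand becomes 3r z, so

    ∭_E (3z sqrt(x^2 + y^2)) dV = ∫_{0}^{2π} ∫_{0}^{6} ∫_{-5}^{5} (3r z) · r dz dr dθ.

Inner (z): 0.
Middle (r from 0 to 6): 0.
Outer (θ): 0.

Therefore the triple integral equals 0.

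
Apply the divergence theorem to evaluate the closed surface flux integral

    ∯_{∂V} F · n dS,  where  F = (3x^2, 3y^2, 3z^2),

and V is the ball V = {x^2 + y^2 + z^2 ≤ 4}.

By the divergence theorem,

    ∯_{∂V} F · n dS = ∭_V (∇ · F) dV.

Compute the divergence:
    ∇ · F = ∂F_x/∂x + ∂F_y/∂y + ∂F_z/∂z = 6x + 6y + 6z.

In spherical coordinates, x = ρ sin(φ) cos(θ), y = ρ sin(φ) sin(θ), z = ρ cos(φ), dV = ρ^2 sin(φ) dρ dφ dθ, with 0 ≤ ρ ≤ 2, 0 ≤ φ ≤ π, 0 ≤ θ ≤ 2π.

The integrand, after substitution and multiplying by the volume element, becomes (6ρ (sqrt(2)sin(φ)sin(θ + π/4) + cos(φ))) · ρ^2 sin(φ), so

    ∭_V (∇·F) dV = ∫_0^{2π} ∫_0^{π} ∫_0^{2} (6ρ (sqrt(2)sin(φ)sin(θ + π/4) + cos(φ))) · ρ^2 sin(φ) dρ dφ dθ.

Inner (ρ from 0 to 2): 24(sqrt(2)sin(φ)sin(θ + π/4) + cos(φ))sin(φ).
Middle (φ from 0 to π): 12sqrt(2)π sin(θ + π/4).
Outer (θ from 0 to 2π): 0.

Therefore ∯_{∂V} F · n dS = 0.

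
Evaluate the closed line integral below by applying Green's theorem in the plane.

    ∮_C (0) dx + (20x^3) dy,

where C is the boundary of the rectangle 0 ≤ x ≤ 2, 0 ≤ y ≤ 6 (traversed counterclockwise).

Green's theorem converts the closed line integral into a double integral over the enclosed region D:

    ∮_C P dx + Q dy = ∬_D (∂Q/∂x - ∂P/∂y) dA.

Here P = 0, Q = 20x^3, so

    ∂Q/∂x = 60x^2,    ∂P/∂y = 0,
    ∂Q/∂x - ∂P/∂y = 60x^2.

D is the region 0 ≤ x ≤ 2, 0 ≤ y ≤ 6. Evaluating the double integral:

    ∬_D (60x^2) dA = ∫_0^{2} ∫_0^{6} (60x^2) dy dx.

Inner (y from 0 to 6): 360x^2.
Outer (x from 0 to 2): 960.

Therefore ∮_C P dx + Q dy = 960.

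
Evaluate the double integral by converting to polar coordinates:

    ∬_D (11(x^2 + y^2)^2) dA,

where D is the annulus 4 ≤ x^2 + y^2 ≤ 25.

The region D is 2 ≤ r ≤ 5, 0 ≤ θ ≤ 2π in polar coordinates, where x = r cos(θ), y = r sin(θ), and dA = r dr dθ.

Under the substitution, the integrand becomes 11r^4, so

    ∬_D (11(x^2 + y^2)^2) dA = ∫_{0}^{2π} ∫_{2}^{5} (11r^4) · r dr dθ.

Inner integral (in r): ∫_{2}^{5} (11r^4) · r dr = 57057/2.

Outer integral (in θ): ∫_{0}^{2π} (57057/2) dθ = 57057π.

Therefore ∬_D (11(x^2 + y^2)^2) dA = 57057π.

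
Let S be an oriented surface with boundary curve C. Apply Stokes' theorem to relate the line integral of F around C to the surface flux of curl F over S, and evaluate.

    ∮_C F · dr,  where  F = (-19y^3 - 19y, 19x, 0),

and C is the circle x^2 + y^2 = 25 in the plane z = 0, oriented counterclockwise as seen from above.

Let S be the flat disk x^2 + y^2 ≤ 25 in the plane z = 0, with upward unit normal n̂ = ẑ. By Stokes' theorem,

    ∮_C F · dr = ∬_S (∇ × F) · n̂ dS = ∬_D (curl F)_z dA,

where D is the disk x^2 + y^2 ≤ 25.

Compute the curl of F = (-19y^3 - 19y, 19x, 0):
    (∇ × F)_x = ∂F_z/∂y - ∂F_y/∂z = 0,
    (∇ × F)_y = ∂F_x/∂z - ∂F_z/∂x = 0,
    (∇ × F)_z = ∂F_y/∂x - ∂F_x/∂y = 57y^2 + 38.

On z = 0, (curl F)_z = 57y^2 + 38.

Convert to polar (x = r cos θ, y = r sin θ, dA = r dr dθ); the integrand becomes 57r^2sin(θ)^2 + 38, so

    ∬_D (curl F)_z dA = ∫_0^{2π} ∫_0^{5} (57r^2sin(θ)^2 + 38) · r dr dθ.

Inner (r from 0 to 5): 35625sin(θ)^2/4 + 475.
Outer (θ from 0 to 2π): 39425π/4.

Therefore ∮_C F · dr = 39425π/4.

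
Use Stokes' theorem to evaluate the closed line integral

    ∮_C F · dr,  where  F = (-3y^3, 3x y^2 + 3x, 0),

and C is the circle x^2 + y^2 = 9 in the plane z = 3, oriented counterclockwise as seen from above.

Let S be the flat disk x^2 + y^2 ≤ 9 in the plane z = 3, with upward unit normal n̂ = ẑ. By Stokes' theorem,

    ∮_C F · dr = ∬_S (∇ × F) · n̂ dS = ∬_D (curl F)_z dA,

where D is the disk x^2 + y^2 ≤ 9.

Compute the curl of F = (-3y^3, 3x y^2 + 3x, 0):
    (∇ × F)_x = ∂F_z/∂y - ∂F_y/∂z = 0,
    (∇ × F)_y = ∂F_x/∂z - ∂F_z/∂x = 0,
    (∇ × F)_z = ∂F_y/∂x - ∂F_x/∂y = 12y^2 + 3.

On z = 3, (curl F)_z = 12y^2 + 3.

Convert to polar (x = r cos θ, y = r sin θ, dA = r dr dθ); the integrand becomes 12r^2sin(θ)^2 + 3, so

    ∬_D (curl F)_z dA = ∫_0^{2π} ∫_0^{3} (12r^2sin(θ)^2 + 3) · r dr dθ.

Inner (r from 0 to 3): 243sin(θ)^2 + 27/2.
Outer (θ from 0 to 2π): 270π.

Therefore ∮_C F · dr = 270π.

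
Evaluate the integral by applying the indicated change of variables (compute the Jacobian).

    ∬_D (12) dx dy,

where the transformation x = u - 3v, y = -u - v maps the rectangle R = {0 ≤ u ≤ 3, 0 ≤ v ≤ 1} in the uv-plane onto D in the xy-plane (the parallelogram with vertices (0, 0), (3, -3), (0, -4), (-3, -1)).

Compute the Jacobian determinant of (x, y) with respect to (u, v):

    ∂(x,y)/∂(u,v) = | 1  -3 | = (1)(-1) - (-3)(-1) = -4.
                   | -1  -1 |

Its absolute value is |J| = 4 (the area scaling factor).

Substituting x = u - 3v, y = -u - v into the integrand,

    12 → 12,

so the integral becomes

    ∬_R (12) · |J| du dv = ∫_0^3 ∫_0^1 (48) dv du.

Inner (v): 48.
Outer (u): 144.

Therefore ∬_D (12) dx dy = 144.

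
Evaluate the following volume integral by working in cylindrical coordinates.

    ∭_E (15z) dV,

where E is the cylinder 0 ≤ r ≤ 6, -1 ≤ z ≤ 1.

In cylindrical coordinates, x = r cos(θ), y = r sin(θ), z = z, and dV = r dr dθ dz.

The integrand becomes 15z, so

    ∭_E (15z) dV = ∫_{0}^{2π} ∫_{0}^{6} ∫_{-1}^{1} (15z) · r dz dr dθ.

Inner (z): 0.
Middle (r from 0 to 6): 0.
Outer (θ): 0.

Therefore the triple integral equals 0.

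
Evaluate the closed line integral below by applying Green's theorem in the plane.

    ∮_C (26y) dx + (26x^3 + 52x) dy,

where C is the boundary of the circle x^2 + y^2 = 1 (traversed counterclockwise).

Green's theorem converts the closed line integral into a double integral over the enclosed region D:

    ∮_C P dx + Q dy = ∬_D (∂Q/∂x - ∂P/∂y) dA.

Here P = 26y, Q = 26x^3 + 52x, so

    ∂Q/∂x = 78x^2 + 52,    ∂P/∂y = 26,
    ∂Q/∂x - ∂P/∂y = 78x^2 + 26.

D is the region x^2 + y^2 ≤ 1. Evaluating the double integral:

In polar coordinates (x = r cos θ, y = r sin θ, dA = r dr dθ) the integrand becomes 78r^2cos(θ)^2 + 26, so

    ∬_D (78x^2 + 26) dA = ∫_0^{2π} ∫_0^{1} (78r^2cos(θ)^2 + 26) · r dr dθ.

Inner (r from 0 to 1): 39cos(θ)^2/2 + 13.
Outer (θ from 0 to 2π): 91π/2.

Therefore ∮_C P dx + Q dy = 91π/2.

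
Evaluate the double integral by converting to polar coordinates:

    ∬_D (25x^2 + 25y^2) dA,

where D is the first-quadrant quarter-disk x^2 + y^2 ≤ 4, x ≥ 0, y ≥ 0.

The region D is 0 ≤ r ≤ 2, 0 ≤ θ ≤ π/2 in polar coordinates, where x = r cos(θ), y = r sin(θ), and dA = r dr dθ.

Under the substitution, the integrand becomes 25r^2, so

    ∬_D (25x^2 + 25y^2) dA = ∫_{0}^{π/2} ∫_{0}^{2} (25r^2) · r dr dθ.

Inner integral (in r): ∫_{0}^{2} (25r^2) · r dr = 100.

Outer integral (in θ): ∫_{0}^{π/2} (100) dθ = 50π.

Therefore ∬_D (25x^2 + 25y^2) dA = 50π.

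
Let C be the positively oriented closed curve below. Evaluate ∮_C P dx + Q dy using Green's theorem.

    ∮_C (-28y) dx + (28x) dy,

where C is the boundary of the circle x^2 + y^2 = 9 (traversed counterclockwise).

Green's theorem converts the closed line integral into a double integral over the enclosed region D:

    ∮_C P dx + Q dy = ∬_D (∂Q/∂x - ∂P/∂y) dA.

Here P = -28y, Q = 28x, so

    ∂Q/∂x = 28,    ∂P/∂y = -28,
    ∂Q/∂x - ∂P/∂y = 56.

D is the region x^2 + y^2 ≤ 9. Evaluating the double integral:

In polar coordinates (x = r cos θ, y = r sin θ, dA = r dr dθ) the integrand becomes 56, so

    ∬_D (56) dA = ∫_0^{2π} ∫_0^{3} (56) · r dr dθ.

Inner (r from 0 to 3): 252.
Outer (θ from 0 to 2π): 504π.

Therefore ∮_C P dx + Q dy = 504π.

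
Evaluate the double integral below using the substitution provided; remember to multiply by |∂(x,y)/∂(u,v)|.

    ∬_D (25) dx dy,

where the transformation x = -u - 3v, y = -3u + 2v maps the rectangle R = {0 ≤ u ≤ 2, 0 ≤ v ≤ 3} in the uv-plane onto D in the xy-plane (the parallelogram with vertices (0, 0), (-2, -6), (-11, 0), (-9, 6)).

Compute the Jacobian determinant of (x, y) with respect to (u, v):

    ∂(x,y)/∂(u,v) = | -1  -3 | = (-1)(2) - (-3)(-3) = -11.
                   | -3  2 |

Its absolute value is |J| = 11 (the area scaling factor).

Substituting x = -u - 3v, y = -3u + 2v into the integrand,

    25 → 25,

so the integral becomes

    ∬_R (25) · |J| du dv = ∫_0^2 ∫_0^3 (275) dv du.

Inner (v): 825.
Outer (u): 1650.

Therefore ∬_D (25) dx dy = 1650.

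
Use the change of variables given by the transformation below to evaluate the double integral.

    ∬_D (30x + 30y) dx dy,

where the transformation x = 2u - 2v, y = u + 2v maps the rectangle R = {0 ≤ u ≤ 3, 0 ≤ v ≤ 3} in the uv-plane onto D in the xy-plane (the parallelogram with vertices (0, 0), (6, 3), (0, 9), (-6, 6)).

Compute the Jacobian determinant of (x, y) with respect to (u, v):

    ∂(x,y)/∂(u,v) = | 2  -2 | = (2)(2) - (-2)(1) = 6.
                   | 1  2 |

Its absolute value is |J| = 6 (the area scaling factor).

Substituting x = 2u - 2v, y = u + 2v into the integrand,

    30x + 30y → 90u,

so the integral becomes

    ∬_R (90u) · |J| du dv = ∫_0^3 ∫_0^3 (540u) dv du.

Inner (v): 1620u.
Outer (u): 7290.

Therefore ∬_D (30x + 30y) dx dy = 7290.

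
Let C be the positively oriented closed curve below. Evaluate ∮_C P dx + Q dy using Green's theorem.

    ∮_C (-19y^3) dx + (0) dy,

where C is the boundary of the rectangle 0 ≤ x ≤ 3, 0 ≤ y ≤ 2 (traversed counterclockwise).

Green's theorem converts the closed line integral into a double integral over the enclosed region D:

    ∮_C P dx + Q dy = ∬_D (∂Q/∂x - ∂P/∂y) dA.

Here P = -19y^3, Q = 0, so

    ∂Q/∂x = 0,    ∂P/∂y = -57y^2,
    ∂Q/∂x - ∂P/∂y = 57y^2.

D is the region 0 ≤ x ≤ 3, 0 ≤ y ≤ 2. Evaluating the double integral:

    ∬_D (57y^2) dA = ∫_0^{3} ∫_0^{2} (57y^2) dy dx.

Inner (y from 0 to 2): 152.
Outer (x from 0 to 3): 456.

Therefore ∮_C P dx + Q dy = 456.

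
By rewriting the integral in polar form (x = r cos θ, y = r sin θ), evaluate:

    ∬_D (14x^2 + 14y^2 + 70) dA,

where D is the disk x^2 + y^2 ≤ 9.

The region D is 0 ≤ r ≤ 3, 0 ≤ θ ≤ 2π in polar coordinates, where x = r cos(θ), y = r sin(θ), and dA = r dr dθ.

Under the substitution, the integrand becomes 14r^2 + 70, so

    ∬_D (14x^2 + 14y^2 + 70) dA = ∫_{0}^{2π} ∫_{0}^{3} (14r^2 + 70) · r dr dθ.

Inner integral (in r): ∫_{0}^{3} (14r^2 + 70) · r dr = 1197/2.

Outer integral (in θ): ∫_{0}^{2π} (1197/2) dθ = 1197π.

Therefore ∬_D (14x^2 + 14y^2 + 70) dA = 1197π.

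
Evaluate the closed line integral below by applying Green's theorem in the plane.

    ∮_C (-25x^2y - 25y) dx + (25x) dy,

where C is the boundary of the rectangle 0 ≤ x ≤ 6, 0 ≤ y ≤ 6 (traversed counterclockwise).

Green's theorem converts the closed line integral into a double integral over the enclosed region D:

    ∮_C P dx + Q dy = ∬_D (∂Q/∂x - ∂P/∂y) dA.

Here P = -25x^2y - 25y, Q = 25x, so

    ∂Q/∂x = 25,    ∂P/∂y = -25x^2 - 25,
    ∂Q/∂x - ∂P/∂y = 25x^2 + 50.

D is the region 0 ≤ x ≤ 6, 0 ≤ y ≤ 6. Evaluating the double integral:

    ∬_D (25x^2 + 50) dA = ∫_0^{6} ∫_0^{6} (25x^2 + 50) dy dx.

Inner (y from 0 to 6): 150x^2 + 300.
Outer (x from 0 to 6): 12600.

Therefore ∮_C P dx + Q dy = 12600.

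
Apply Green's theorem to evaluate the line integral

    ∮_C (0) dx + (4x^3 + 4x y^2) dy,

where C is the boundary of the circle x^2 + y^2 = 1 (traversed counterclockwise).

Green's theorem converts the closed line integral into a double integral over the enclosed region D:

    ∮_C P dx + Q dy = ∬_D (∂Q/∂x - ∂P/∂y) dA.

Here P = 0, Q = 4x^3 + 4x y^2, so

    ∂Q/∂x = 12x^2 + 4y^2,    ∂P/∂y = 0,
    ∂Q/∂x - ∂P/∂y = 12x^2 + 4y^2.

D is the region x^2 + y^2 ≤ 1. Evaluating the double integral:

In polar coordinates (x = r cos θ, y = r sin θ, dA = r dr dθ) the integrand becomes 4r^2(cos(2θ) + 2), so

    ∬_D (12x^2 + 4y^2) dA = ∫_0^{2π} ∫_0^{1} (4r^2(cos(2θ) + 2)) · r dr dθ.

Inner (r from 0 to 1): cos(2θ) + 2.
Outer (θ from 0 to 2π): 4π.

Therefore ∮_C P dx + Q dy = 4π.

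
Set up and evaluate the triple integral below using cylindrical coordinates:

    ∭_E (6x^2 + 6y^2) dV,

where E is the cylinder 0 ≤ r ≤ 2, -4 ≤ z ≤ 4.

In cylindrical coordinates, x = r cos(θ), y = r sin(θ), z = z, and dV = r dr dθ dz.

The integrand becomes 6r^2, so

    ∭_E (6x^2 + 6y^2) dV = ∫_{0}^{2π} ∫_{0}^{2} ∫_{-4}^{4} (6r^2) · r dz dr dθ.

Inner (z): 48r^3.
Middle (r from 0 to 2): 192.
Outer (θ): 384π.

Therefore the triple integral equals 384π.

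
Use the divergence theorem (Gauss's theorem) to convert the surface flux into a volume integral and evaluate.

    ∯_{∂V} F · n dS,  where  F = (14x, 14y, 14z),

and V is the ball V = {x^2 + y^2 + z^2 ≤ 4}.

By the divergence theorem,

    ∯_{∂V} F · n dS = ∭_V (∇ · F) dV.

Compute the divergence:
    ∇ · F = ∂F_x/∂x + ∂F_y/∂y + ∂F_z/∂z = 14 + 14 + 14 = 42.

In spherical coordinates, x = ρ sin(φ) cos(θ), y = ρ sin(φ) sin(θ), z = ρ cos(φ), dV = ρ^2 sin(φ) dρ dφ dθ, with 0 ≤ ρ ≤ 2, 0 ≤ φ ≤ π, 0 ≤ θ ≤ 2π.

The integrand, after substitution and multiplying by the volume element, becomes (42) · ρ^2 sin(φ), so

    ∭_V (∇·F) dV = ∫_0^{2π} ∫_0^{π} ∫_0^{2} (42) · ρ^2 sin(φ) dρ dφ dθ.

Inner (ρ from 0 to 2): 112sin(φ).
Middle (φ from 0 to π): 224.
Outer (θ from 0 to 2π): 448π.

Therefore ∯_{∂V} F · n dS = 448π.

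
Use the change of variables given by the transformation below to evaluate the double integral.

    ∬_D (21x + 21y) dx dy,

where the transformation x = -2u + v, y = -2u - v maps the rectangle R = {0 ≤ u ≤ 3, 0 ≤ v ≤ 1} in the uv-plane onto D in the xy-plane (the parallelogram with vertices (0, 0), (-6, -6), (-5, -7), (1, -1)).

Compute the Jacobian determinant of (x, y) with respect to (u, v):

    ∂(x,y)/∂(u,v) = | -2  1 | = (-2)(-1) - (1)(-2) = 4.
                   | -2  -1 |

Its absolute value is |J| = 4 (the area scaling factor).

Substituting x = -2u + v, y = -2u - v into the integrand,

    21x + 21y → -84u,

so the integral becomes

    ∬_R (-84u) · |J| du dv = ∫_0^3 ∫_0^1 (-336u) dv du.

Inner (v): -336u.
Outer (u): -1512.

Therefore ∬_D (21x + 21y) dx dy = -1512.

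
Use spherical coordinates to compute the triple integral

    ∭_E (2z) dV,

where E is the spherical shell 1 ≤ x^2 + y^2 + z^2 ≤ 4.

In spherical coordinates, x = ρ sin(φ) cos(θ), y = ρ sin(φ) sin(θ), z = ρ cos(φ), and dV = ρ^2 sin(φ) dρ dφ dθ.

The integrand becomes 2ρ cos(φ), so

    ∭_E (2z) dV = ∫_{0}^{2π} ∫_{0}^{π} ∫_{1}^{2} (2ρ cos(φ)) · ρ^2 sin(φ) dρ dφ dθ.

Inner (ρ): 15sin(2φ)/4.
Middle (φ): 0.
Outer (θ): 0.

Therefore the triple integral equals 0.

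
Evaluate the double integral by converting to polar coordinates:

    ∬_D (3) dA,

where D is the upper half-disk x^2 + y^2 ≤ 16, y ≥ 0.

The region D is 0 ≤ r ≤ 4, 0 ≤ θ ≤ π in polar coordinates, where x = r cos(θ), y = r sin(θ), and dA = r dr dθ.

Under the substitution, the integrand becomes 3, so

    ∬_D (3) dA = ∫_{0}^{π} ∫_{0}^{4} (3) · r dr dθ.

Inner integral (in r): ∫_{0}^{4} (3) · r dr = 24.

Outer integral (in θ): ∫_{0}^{π} (24) dθ = 24π.

Therefore ∬_D (3) dA = 24π.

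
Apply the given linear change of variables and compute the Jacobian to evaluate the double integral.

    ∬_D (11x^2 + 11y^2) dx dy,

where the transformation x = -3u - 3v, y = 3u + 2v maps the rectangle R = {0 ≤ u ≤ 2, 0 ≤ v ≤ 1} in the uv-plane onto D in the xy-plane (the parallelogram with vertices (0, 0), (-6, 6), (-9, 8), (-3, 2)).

Compute the Jacobian determinant of (x, y) with respect to (u, v):

    ∂(x,y)/∂(u,v) = | -3  -3 | = (-3)(2) - (-3)(3) = 3.
                   | 3  2 |

Its absolute value is |J| = 3 (the area scaling factor).

Substituting x = -3u - 3v, y = 3u + 2v into the integrand,

    11x^2 + 11y^2 → 198u^2 + 330u v + 143v^2,

so the integral becomes

    ∬_R (198u^2 + 330u v + 143v^2) · |J| du dv = ∫_0^2 ∫_0^1 (594u^2 + 990u v + 429v^2) dv du.

Inner (v): 594u^2 + 495u + 143.
Outer (u): 2860.

Therefore ∬_D (11x^2 + 11y^2) dx dy = 2860.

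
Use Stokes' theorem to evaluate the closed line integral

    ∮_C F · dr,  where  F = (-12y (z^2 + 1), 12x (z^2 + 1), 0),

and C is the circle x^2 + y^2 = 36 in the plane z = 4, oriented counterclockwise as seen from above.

Let S be the flat disk x^2 + y^2 ≤ 36 in the plane z = 4, with upward unit normal n̂ = ẑ. By Stokes' theorem,

    ∮_C F · dr = ∬_S (∇ × F) · n̂ dS = ∬_D (curl F)_z dA,

where D is the disk x^2 + y^2 ≤ 36.

Compute the curl of F = (-12y (z^2 + 1), 12x (z^2 + 1), 0):
    (∇ × F)_x = ∂F_z/∂y - ∂F_y/∂z = -24x z,
    (∇ × F)_y = ∂F_x/∂z - ∂F_z/∂x = -24y z,
    (∇ × F)_z = ∂F_y/∂x - ∂F_x/∂y = 24z^2 + 24.

On z = 4, (curl F)_z = 408.

Convert to polar (x = r cos θ, y = r sin θ, dA = r dr dθ); the integrand becomes 408, so

    ∬_D (curl F)_z dA = ∫_0^{2π} ∫_0^{6} (408) · r dr dθ.

Inner (r from 0 to 6): 7344.
Outer (θ from 0 to 2π): 14688π.

Therefore ∮_C F · dr = 14688π.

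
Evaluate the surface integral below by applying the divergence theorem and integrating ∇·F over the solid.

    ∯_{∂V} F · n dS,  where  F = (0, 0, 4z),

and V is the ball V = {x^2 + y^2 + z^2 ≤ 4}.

By the divergence theorem,

    ∯_{∂V} F · n dS = ∭_V (∇ · F) dV.

Compute the divergence:
    ∇ · F = ∂F_x/∂x + ∂F_y/∂y + ∂F_z/∂z = 0 + 0 + 4 = 4.

In spherical coordinates, x = ρ sin(φ) cos(θ), y = ρ sin(φ) sin(θ), z = ρ cos(φ), dV = ρ^2 sin(φ) dρ dφ dθ, with 0 ≤ ρ ≤ 2, 0 ≤ φ ≤ π, 0 ≤ θ ≤ 2π.

The integrand, after substitution and multiplying by the volume element, becomes (4) · ρ^2 sin(φ), so

    ∭_V (∇·F) dV = ∫_0^{2π} ∫_0^{π} ∫_0^{2} (4) · ρ^2 sin(φ) dρ dφ dθ.

Inner (ρ from 0 to 2): 32sin(φ)/3.
Middle (φ from 0 to π): 64/3.
Outer (θ from 0 to 2π): 128π/3.

Therefore ∯_{∂V} F · n dS = 128π/3.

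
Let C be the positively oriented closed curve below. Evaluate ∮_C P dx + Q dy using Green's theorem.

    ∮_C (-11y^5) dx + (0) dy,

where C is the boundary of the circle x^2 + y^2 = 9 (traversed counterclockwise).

Green's theorem converts the closed line integral into a double integral over the enclosed region D:

    ∮_C P dx + Q dy = ∬_D (∂Q/∂x - ∂P/∂y) dA.

Here P = -11y^5, Q = 0, so

    ∂Q/∂x = 0,    ∂P/∂y = -55y^4,
    ∂Q/∂x - ∂P/∂y = 55y^4.

D is the region x^2 + y^2 ≤ 9. Evaluating the double integral:

In polar coordinates (x = r cos θ, y = r sin θ, dA = r dr dθ) the integrand becomes 55r^4sin(θ)^4, so

    ∬_D (55y^4) dA = ∫_0^{2π} ∫_0^{3} (55r^4sin(θ)^4) · r dr dθ.

Inner (r from 0 to 3): 13365sin(θ)^4/2.
Outer (θ from 0 to 2π): 40095π/8.

Therefore ∮_C P dx + Q dy = 40095π/8.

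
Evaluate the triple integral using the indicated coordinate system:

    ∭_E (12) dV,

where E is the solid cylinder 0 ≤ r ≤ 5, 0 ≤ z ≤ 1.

In cylindrical coordinates, x = r cos(θ), y = r sin(θ), z = z, and dV = r dr dθ dz.

The integrand becomes 12, so

    ∭_E (12) dV = ∫_{0}^{2π} ∫_{0}^{5} ∫_{0}^{1} (12) · r dz dr dθ.

Inner (z): 12r.
Middle (r from 0 to 5): 150.
Outer (θ): 300π.

Therefore the triple integral equals 300π.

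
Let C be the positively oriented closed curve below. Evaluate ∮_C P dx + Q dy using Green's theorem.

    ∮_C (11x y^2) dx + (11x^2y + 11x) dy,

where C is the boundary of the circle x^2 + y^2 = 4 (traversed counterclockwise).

Green's theorem converts the closed line integral into a double integral over the enclosed region D:

    ∮_C P dx + Q dy = ∬_D (∂Q/∂x - ∂P/∂y) dA.

Here P = 11x y^2, Q = 11x^2y + 11x, so

    ∂Q/∂x = 22x y + 11,    ∂P/∂y = 22x y,
    ∂Q/∂x - ∂P/∂y = 11.

D is the region x^2 + y^2 ≤ 4. Evaluating the double integral:

In polar coordinates (x = r cos θ, y = r sin θ, dA = r dr dθ) the integrand becomes 11, so

    ∬_D (11) dA = ∫_0^{2π} ∫_0^{2} (11) · r dr dθ.

Inner (r from 0 to 2): 22.
Outer (θ from 0 to 2π): 44π.

Therefore ∮_C P dx + Q dy = 44π.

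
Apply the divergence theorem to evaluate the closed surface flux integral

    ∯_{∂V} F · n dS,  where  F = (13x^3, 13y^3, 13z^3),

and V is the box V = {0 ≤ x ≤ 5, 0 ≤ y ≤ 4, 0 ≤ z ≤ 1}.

By the divergence theorem,

    ∯_{∂V} F · n dS = ∭_V (∇ · F) dV.

Compute the divergence:
    ∇ · F = ∂F_x/∂x + ∂F_y/∂y + ∂F_z/∂z = 39x^2 + 39y^2 + 39z^2.

V is a rectangular box, so dV = dx dy dz with 0 ≤ x ≤ 5, 0 ≤ y ≤ 4, 0 ≤ z ≤ 1.

Integrate (39x^2 + 39y^2 + 39z^2) over V as an iterated integral:

    ∭_V (∇·F) dV = ∫_0^{5} ∫_0^{4} ∫_0^{1} (39x^2 + 39y^2 + 39z^2) dz dy dx.

Inner (z from 0 to 1): 39x^2 + 39y^2 + 13.
Middle (y from 0 to 4): 156x^2 + 884.
Outer (x from 0 to 5): 10920.

Therefore ∯_{∂V} F · n dS = 10920.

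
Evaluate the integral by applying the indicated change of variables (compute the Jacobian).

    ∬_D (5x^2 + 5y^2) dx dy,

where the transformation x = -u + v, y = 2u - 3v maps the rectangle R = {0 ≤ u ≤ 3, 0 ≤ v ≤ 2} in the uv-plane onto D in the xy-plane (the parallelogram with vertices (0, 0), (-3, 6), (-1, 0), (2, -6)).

Compute the Jacobian determinant of (x, y) with respect to (u, v):

    ∂(x,y)/∂(u,v) = | -1  1 | = (-1)(-3) - (1)(2) = 1.
                   | 2  -3 |

Its absolute value is |J| = 1 (the area scaling factor).

Substituting x = -u + v, y = 2u - 3v into the integrand,

    5x^2 + 5y^2 → 25u^2 - 70u v + 50v^2,

so the integral becomes

    ∬_R (25u^2 - 70u v + 50v^2) · |J| du dv = ∫_0^3 ∫_0^2 (25u^2 - 70u v + 50v^2) dv du.

Inner (v): 50u^2 - 140u + 400/3.
Outer (u): 220.

Therefore ∬_D (5x^2 + 5y^2) dx dy = 220.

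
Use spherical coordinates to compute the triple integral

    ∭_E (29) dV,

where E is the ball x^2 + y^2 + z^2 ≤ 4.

In spherical coordinates, x = ρ sin(φ) cos(θ), y = ρ sin(φ) sin(θ), z = ρ cos(φ), and dV = ρ^2 sin(φ) dρ dφ dθ.

The integrand becomes 29, so

    ∭_E (29) dV = ∫_{0}^{2π} ∫_{0}^{π} ∫_{0}^{2} (29) · ρ^2 sin(φ) dρ dφ dθ.

Inner (ρ): 232sin(φ)/3.
Middle (φ): 464/3.
Outer (θ): 928π/3.

Therefore the triple integral equals 928π/3.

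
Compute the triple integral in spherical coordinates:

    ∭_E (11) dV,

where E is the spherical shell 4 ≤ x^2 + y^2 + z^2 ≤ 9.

In spherical coordinates, x = ρ sin(φ) cos(θ), y = ρ sin(φ) sin(θ), z = ρ cos(φ), and dV = ρ^2 sin(φ) dρ dφ dθ.

The integrand becomes 11, so

    ∭_E (11) dV = ∫_{0}^{2π} ∫_{0}^{π} ∫_{2}^{3} (11) · ρ^2 sin(φ) dρ dφ dθ.

Inner (ρ): 209sin(φ)/3.
Middle (φ): 418/3.
Outer (θ): 836π/3.

Therefore the triple integral equals 836π/3.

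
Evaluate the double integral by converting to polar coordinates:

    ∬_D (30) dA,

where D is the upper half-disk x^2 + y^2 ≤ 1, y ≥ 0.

The region D is 0 ≤ r ≤ 1, 0 ≤ θ ≤ π in polar coordinates, where x = r cos(θ), y = r sin(θ), and dA = r dr dθ.

Under the substitution, the integrand becomes 30, so

    ∬_D (30) dA = ∫_{0}^{π} ∫_{0}^{1} (30) · r dr dθ.

Inner integral (in r): ∫_{0}^{1} (30) · r dr = 15.

Outer integral (in θ): ∫_{0}^{π} (15) dθ = 15π.

Therefore ∬_D (30) dA = 15π.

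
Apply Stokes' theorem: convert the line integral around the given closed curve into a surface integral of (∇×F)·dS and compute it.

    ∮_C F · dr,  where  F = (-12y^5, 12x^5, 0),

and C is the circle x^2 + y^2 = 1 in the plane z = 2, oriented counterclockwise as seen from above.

Let S be the flat disk x^2 + y^2 ≤ 1 in the plane z = 2, with upward unit normal n̂ = ẑ. By Stokes' theorem,

    ∮_C F · dr = ∬_S (∇ × F) · n̂ dS = ∬_D (curl F)_z dA,

where D is the disk x^2 + y^2 ≤ 1.

Compute the curl of F = (-12y^5, 12x^5, 0):
    (∇ × F)_x = ∂F_z/∂y - ∂F_y/∂z = 0,
    (∇ × F)_y = ∂F_x/∂z - ∂F_z/∂x = 0,
    (∇ × F)_z = ∂F_y/∂x - ∂F_x/∂y = 60x^4 + 60y^4.

On z = 2, (curl F)_z = 60x^4 + 60y^4.

Convert to polar (x = r cos θ, y = r sin θ, dA = r dr dθ); the integrand becomes 60r^4(sin(θ)^4 + cos(θ)^4), so

    ∬_D (curl F)_z dA = ∫_0^{2π} ∫_0^{1} (60r^4(sin(θ)^4 + cos(θ)^4)) · r dr dθ.

Inner (r from 0 to 1): 10sin(θ)^4 + 10cos(θ)^4.
Outer (θ from 0 to 2π): 15π.

Therefore ∮_C F · dr = 15π.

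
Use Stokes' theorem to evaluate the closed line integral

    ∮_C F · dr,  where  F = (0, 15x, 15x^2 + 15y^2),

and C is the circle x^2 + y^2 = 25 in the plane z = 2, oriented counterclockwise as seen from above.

Let S be the flat disk x^2 + y^2 ≤ 25 in the plane z = 2, with upward unit normal n̂ = ẑ. By Stokes' theorem,

    ∮_C F · dr = ∬_S (∇ × F) · n̂ dS = ∬_D (curl F)_z dA,

where D is the disk x^2 + y^2 ≤ 25.

Compute the curl of F = (0, 15x, 15x^2 + 15y^2):
    (∇ × F)_x = ∂F_z/∂y - ∂F_y/∂z = 30y,
    (∇ × F)_y = ∂F_x/∂z - ∂F_z/∂x = -30x,
    (∇ × F)_z = ∂F_y/∂x - ∂F_x/∂y = 15.

On z = 2, (curl F)_z = 15.

Convert to polar (x = r cos θ, y = r sin θ, dA = r dr dθ); the integrand becomes 15, so

    ∬_D (curl F)_z dA = ∫_0^{2π} ∫_0^{5} (15) · r dr dθ.

Inner (r from 0 to 5): 375/2.
Outer (θ from 0 to 2π): 375π.

Therefore ∮_C F · dr = 375π.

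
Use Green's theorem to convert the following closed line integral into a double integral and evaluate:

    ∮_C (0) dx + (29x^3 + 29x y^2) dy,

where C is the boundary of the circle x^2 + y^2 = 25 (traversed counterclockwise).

Green's theorem converts the closed line integral into a double integral over the enclosed region D:

    ∮_C P dx + Q dy = ∬_D (∂Q/∂x - ∂P/∂y) dA.

Here P = 0, Q = 29x^3 + 29x y^2, so

    ∂Q/∂x = 87x^2 + 29y^2,    ∂P/∂y = 0,
    ∂Q/∂x - ∂P/∂y = 87x^2 + 29y^2.

D is the region x^2 + y^2 ≤ 25. Evaluating the double integral:

In polar coordinates (x = r cos θ, y = r sin θ, dA = r dr dθ) the integrand becomes 29r^2(cos(2θ) + 2), so

    ∬_D (87x^2 + 29y^2) dA = ∫_0^{2π} ∫_0^{5} (29r^2(cos(2θ) + 2)) · r dr dθ.

Inner (r from 0 to 5): 18125cos(2θ)/4 + 18125/2.
Outer (θ from 0 to 2π): 18125π.

Therefore ∮_C P dx + Q dy = 18125π.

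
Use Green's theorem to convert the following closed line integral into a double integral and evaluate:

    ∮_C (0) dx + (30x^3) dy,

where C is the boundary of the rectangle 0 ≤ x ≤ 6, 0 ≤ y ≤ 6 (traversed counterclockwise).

Green's theorem converts the closed line integral into a double integral over the enclosed region D:

    ∮_C P dx + Q dy = ∬_D (∂Q/∂x - ∂P/∂y) dA.

Here P = 0, Q = 30x^3, so

    ∂Q/∂x = 90x^2,    ∂P/∂y = 0,
    ∂Q/∂x - ∂P/∂y = 90x^2.

D is the region 0 ≤ x ≤ 6, 0 ≤ y ≤ 6. Evaluating the double integral:

    ∬_D (90x^2) dA = ∫_0^{6} ∫_0^{6} (90x^2) dy dx.

Inner (y from 0 to 6): 540x^2.
Outer (x from 0 to 6): 38880.

Therefore ∮_C P dx + Q dy = 38880.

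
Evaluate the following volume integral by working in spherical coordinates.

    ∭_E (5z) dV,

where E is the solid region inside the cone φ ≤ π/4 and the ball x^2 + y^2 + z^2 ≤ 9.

In spherical coordinates, x = ρ sin(φ) cos(θ), y = ρ sin(φ) sin(θ), z = ρ cos(φ), and dV = ρ^2 sin(φ) dρ dφ dθ.

The integrand becomes 5ρ cos(φ), so

    ∭_E (5z) dV = ∫_{0}^{2π} ∫_{0}^{π/4} ∫_{0}^{3} (5ρ cos(φ)) · ρ^2 sin(φ) dρ dφ dθ.

Inner (ρ): 405sin(2φ)/8.
Middle (φ): 405/16.
Outer (θ): 405π/8.

Therefore the triple integral equals 405π/8.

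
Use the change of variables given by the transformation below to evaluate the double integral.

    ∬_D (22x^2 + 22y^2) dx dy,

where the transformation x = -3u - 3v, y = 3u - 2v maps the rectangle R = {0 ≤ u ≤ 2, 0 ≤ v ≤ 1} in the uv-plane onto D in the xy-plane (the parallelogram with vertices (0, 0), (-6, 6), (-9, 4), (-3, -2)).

Compute the Jacobian determinant of (x, y) with respect to (u, v):

    ∂(x,y)/∂(u,v) = | -3  -3 | = (-3)(-2) - (-3)(3) = 15.
                   | 3  -2 |

Its absolute value is |J| = 15 (the area scaling factor).

Substituting x = -3u - 3v, y = 3u - 2v into the integrand,

    22x^2 + 22y^2 → 396u^2 + 132u v + 286v^2,

so the integral becomes

    ∬_R (396u^2 + 132u v + 286v^2) · |J| du dv = ∫_0^2 ∫_0^1 (5940u^2 + 1980u v + 4290v^2) dv du.

Inner (v): 5940u^2 + 990u + 1430.
Outer (u): 20680.

Therefore ∬_D (22x^2 + 22y^2) dx dy = 20680.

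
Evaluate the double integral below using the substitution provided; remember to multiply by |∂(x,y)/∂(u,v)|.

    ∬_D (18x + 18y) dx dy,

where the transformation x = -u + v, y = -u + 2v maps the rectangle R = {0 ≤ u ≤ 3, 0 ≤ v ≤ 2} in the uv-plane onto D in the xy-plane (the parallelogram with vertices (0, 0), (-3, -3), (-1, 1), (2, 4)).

Compute the Jacobian determinant of (x, y) with respect to (u, v):

    ∂(x,y)/∂(u,v) = | -1  1 | = (-1)(2) - (1)(-1) = -1.
                   | -1  2 |

Its absolute value is |J| = 1 (the area scaling factor).

Substituting x = -u + v, y = -u + 2v into the integrand,

    18x + 18y → -36u + 54v,

so the integral becomes

    ∬_R (-36u + 54v) · |J| du dv = ∫_0^3 ∫_0^2 (-36u + 54v) dv du.

Inner (v): 108 - 72u.
Outer (u): 0.

Therefore ∬_D (18x + 18y) dx dy = 0.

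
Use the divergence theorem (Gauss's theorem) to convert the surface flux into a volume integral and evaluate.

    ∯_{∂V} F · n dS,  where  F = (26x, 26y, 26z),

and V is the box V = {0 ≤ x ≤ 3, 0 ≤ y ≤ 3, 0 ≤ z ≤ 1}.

By the divergence theorem,

    ∯_{∂V} F · n dS = ∭_V (∇ · F) dV.

Compute the divergence:
    ∇ · F = ∂F_x/∂x + ∂F_y/∂y + ∂F_z/∂z = 26 + 26 + 26 = 78.

V is a rectangular box, so dV = dx dy dz with 0 ≤ x ≤ 3, 0 ≤ y ≤ 3, 0 ≤ z ≤ 1.

Integrate (78) over V as an iterated integral:

    ∭_V (∇·F) dV = ∫_0^{3} ∫_0^{3} ∫_0^{1} (78) dz dy dx.

Inner (z from 0 to 1): 78.
Middle (y from 0 to 3): 234.
Outer (x from 0 to 3): 702.

Therefore ∯_{∂V} F · n dS = 702.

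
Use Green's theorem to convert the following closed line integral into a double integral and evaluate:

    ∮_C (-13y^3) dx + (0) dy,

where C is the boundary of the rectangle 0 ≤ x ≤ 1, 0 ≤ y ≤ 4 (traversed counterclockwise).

Green's theorem converts the closed line integral into a double integral over the enclosed region D:

    ∮_C P dx + Q dy = ∬_D (∂Q/∂x - ∂P/∂y) dA.

Here P = -13y^3, Q = 0, so

    ∂Q/∂x = 0,    ∂P/∂y = -39y^2,
    ∂Q/∂x - ∂P/∂y = 39y^2.

D is the region 0 ≤ x ≤ 1, 0 ≤ y ≤ 4. Evaluating the double integral:

    ∬_D (39y^2) dA = ∫_0^{1} ∫_0^{4} (39y^2) dy dx.

Inner (y from 0 to 4): 832.
Outer (x from 0 to 1): 832.

Therefore ∮_C P dx + Q dy = 832.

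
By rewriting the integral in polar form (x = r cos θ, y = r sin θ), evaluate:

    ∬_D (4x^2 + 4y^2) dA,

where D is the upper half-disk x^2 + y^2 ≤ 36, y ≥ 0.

The region D is 0 ≤ r ≤ 6, 0 ≤ θ ≤ π in polar coordinates, where x = r cos(θ), y = r sin(θ), and dA = r dr dθ.

Under the substitution, the integrand becomes 4r^2, so

    ∬_D (4x^2 + 4y^2) dA = ∫_{0}^{π} ∫_{0}^{6} (4r^2) · r dr dθ.

Inner integral (in r): ∫_{0}^{6} (4r^2) · r dr = 1296.

Outer integral (in θ): ∫_{0}^{π} (1296) dθ = 1296π.

Therefore ∬_D (4x^2 + 4y^2) dA = 1296π.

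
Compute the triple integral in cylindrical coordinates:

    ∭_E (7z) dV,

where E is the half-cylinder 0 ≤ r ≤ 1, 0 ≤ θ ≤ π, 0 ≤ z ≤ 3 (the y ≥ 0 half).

In cylindrical coordinates, x = r cos(θ), y = r sin(θ), z = z, and dV = r dr dθ dz.

The integrand becomes 7z, so

    ∭_E (7z) dV = ∫_{0}^{π} ∫_{0}^{1} ∫_{0}^{3} (7z) · r dz dr dθ.

Inner (z): 63r/2.
Middle (r from 0 to 1): 63/4.
Outer (θ): 63π/4.

Therefore the triple integral equals 63π/4.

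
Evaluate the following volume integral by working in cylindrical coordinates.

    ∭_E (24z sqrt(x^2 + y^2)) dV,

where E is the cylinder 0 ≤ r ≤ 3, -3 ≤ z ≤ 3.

In cylindrical coordinates, x = r cos(θ), y = r sin(θ), z = z, and dV = r dr dθ dz.

The integrand becomes 24r z, so

    ∭_E (24z sqrt(x^2 + y^2)) dV = ∫_{0}^{2π} ∫_{0}^{3} ∫_{-3}^{3} (24r z) · r dz dr dθ.

Inner (z): 0.
Middle (r from 0 to 3): 0.
Outer (θ): 0.

Therefore the triple integral equals 0.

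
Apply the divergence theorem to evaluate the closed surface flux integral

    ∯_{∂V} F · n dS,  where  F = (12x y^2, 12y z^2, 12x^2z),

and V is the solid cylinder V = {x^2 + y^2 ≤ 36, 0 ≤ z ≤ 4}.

By the divergence theorem,

    ∯_{∂V} F · n dS = ∭_V (∇ · F) dV.

Compute the divergence:
    ∇ · F = ∂F_x/∂x + ∂F_y/∂y + ∂F_z/∂z = 12y^2 + 12z^2 + 12x^2 = 12x^2 + 12y^2 + 12z^2.

In cylindrical coordinates, x = r cos(θ), y = r sin(θ), z = z, dV = r dr dθ dz, with 0 ≤ r ≤ 6, 0 ≤ θ ≤ 2π, 0 ≤ z ≤ 4.

The integrand, after substitution and multiplying by the volume element, becomes (12r^2 + 12z^2) · r, so

    ∭_V (∇·F) dV = ∫_0^{2π} ∫_0^{6} ∫_0^{4} (12r^2 + 12z^2) · r dz dr dθ.

Inner (z from 0 to 4): 48r^3 + 256r.
Middle (r from 0 to 6): 20160.
Outer (θ from 0 to 2π): 40320π.

Therefore ∯_{∂V} F · n dS = 40320π.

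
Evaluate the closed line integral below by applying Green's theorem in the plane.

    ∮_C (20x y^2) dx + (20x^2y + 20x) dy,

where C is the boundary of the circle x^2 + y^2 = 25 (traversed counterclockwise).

Green's theorem converts the closed line integral into a double integral over the enclosed region D:

    ∮_C P dx + Q dy = ∬_D (∂Q/∂x - ∂P/∂y) dA.

Here P = 20x y^2, Q = 20x^2y + 20x, so

    ∂Q/∂x = 40x y + 20,    ∂P/∂y = 40x y,
    ∂Q/∂x - ∂P/∂y = 20.

D is the region x^2 + y^2 ≤ 25. Evaluating the double integral:

In polar coordinates (x = r cos θ, y = r sin θ, dA = r dr dθ) the integrand becomes 20, so

    ∬_D (20) dA = ∫_0^{2π} ∫_0^{5} (20) · r dr dθ.

Inner (r from 0 to 5): 250.
Outer (θ from 0 to 2π): 500π.

Therefore ∮_C P dx + Q dy = 500π.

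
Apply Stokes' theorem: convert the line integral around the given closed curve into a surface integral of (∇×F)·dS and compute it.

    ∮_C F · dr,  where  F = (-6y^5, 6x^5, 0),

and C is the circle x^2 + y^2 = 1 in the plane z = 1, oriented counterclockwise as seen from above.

Let S be the flat disk x^2 + y^2 ≤ 1 in the plane z = 1, with upward unit normal n̂ = ẑ. By Stokes' theorem,

    ∮_C F · dr = ∬_S (∇ × F) · n̂ dS = ∬_D (curl F)_z dA,

where D is the disk x^2 + y^2 ≤ 1.

Compute the curl of F = (-6y^5, 6x^5, 0):
    (∇ × F)_x = ∂F_z/∂y - ∂F_y/∂z = 0,
    (∇ × F)_y = ∂F_x/∂z - ∂F_z/∂x = 0,
    (∇ × F)_z = ∂F_y/∂x - ∂F_x/∂y = 30x^4 + 30y^4.

On z = 1, (curl F)_z = 30x^4 + 30y^4.

Convert to polar (x = r cos θ, y = r sin θ, dA = r dr dθ); the integrand becomes 30r^4(sin(θ)^4 + cos(θ)^4), so

    ∬_D (curl F)_z dA = ∫_0^{2π} ∫_0^{1} (30r^4(sin(θ)^4 + cos(θ)^4)) · r dr dθ.

Inner (r from 0 to 1): 5sin(θ)^4 + 5cos(θ)^4.
Outer (θ from 0 to 2π): 15π/2.

Therefore ∮_C F · dr = 15π/2.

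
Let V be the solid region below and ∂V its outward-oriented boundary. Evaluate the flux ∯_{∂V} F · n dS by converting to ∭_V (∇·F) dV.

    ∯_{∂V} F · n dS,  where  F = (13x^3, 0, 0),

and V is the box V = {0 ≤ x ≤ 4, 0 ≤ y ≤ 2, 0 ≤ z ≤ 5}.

By the divergence theorem,

    ∯_{∂V} F · n dS = ∭_V (∇ · F) dV.

Compute the divergence:
    ∇ · F = ∂F_x/∂x + ∂F_y/∂y + ∂F_z/∂z = 39x^2 + 0 + 0 = 39x^2.

V is a rectangular box, so dV = dx dy dz with 0 ≤ x ≤ 4, 0 ≤ y ≤ 2, 0 ≤ z ≤ 5.

Integrate (39x^2) over V as an iterated integral:

    ∭_V (∇·F) dV = ∫_0^{4} ∫_0^{2} ∫_0^{5} (39x^2) dz dy dx.

Inner (z from 0 to 5): 195x^2.
Middle (y from 0 to 2): 390x^2.
Outer (x from 0 to 4): 8320.

Therefore ∯_{∂V} F · n dS = 8320.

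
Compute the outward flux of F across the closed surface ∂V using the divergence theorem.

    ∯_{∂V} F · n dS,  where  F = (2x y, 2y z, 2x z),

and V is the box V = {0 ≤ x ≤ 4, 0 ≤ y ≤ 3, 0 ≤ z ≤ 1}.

By the divergence theorem,

    ∯_{∂V} F · n dS = ∭_V (∇ · F) dV.

Compute the divergence:
    ∇ · F = ∂F_x/∂x + ∂F_y/∂y + ∂F_z/∂z = 2y + 2z + 2x = 2x + 2y + 2z.

V is a rectangular box, so dV = dx dy dz with 0 ≤ x ≤ 4, 0 ≤ y ≤ 3, 0 ≤ z ≤ 1.

Integrate (2x + 2y + 2z) over V as an iterated integral:

    ∭_V (∇·F) dV = ∫_0^{4} ∫_0^{3} ∫_0^{1} (2x + 2y + 2z) dz dy dx.

Inner (z from 0 to 1): 2x + 2y + 1.
Middle (y from 0 to 3): 6x + 12.
Outer (x from 0 to 4): 96.

Therefore ∯_{∂V} F · n dS = 96.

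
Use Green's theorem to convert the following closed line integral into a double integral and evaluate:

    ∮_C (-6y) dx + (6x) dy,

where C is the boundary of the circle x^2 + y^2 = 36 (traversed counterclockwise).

Green's theorem converts the closed line integral into a double integral over the enclosed region D:

    ∮_C P dx + Q dy = ∬_D (∂Q/∂x - ∂P/∂y) dA.

Here P = -6y, Q = 6x, so

    ∂Q/∂x = 6,    ∂P/∂y = -6,
    ∂Q/∂x - ∂P/∂y = 12.

D is the region x^2 + y^2 ≤ 36. Evaluating the double integral:

In polar coordinates (x = r cos θ, y = r sin θ, dA = r dr dθ) the integrand becomes 12, so

    ∬_D (12) dA = ∫_0^{2π} ∫_0^{6} (12) · r dr dθ.

Inner (r from 0 to 6): 216.
Outer (θ from 0 to 2π): 432π.

Therefore ∮_C P dx + Q dy = 432π.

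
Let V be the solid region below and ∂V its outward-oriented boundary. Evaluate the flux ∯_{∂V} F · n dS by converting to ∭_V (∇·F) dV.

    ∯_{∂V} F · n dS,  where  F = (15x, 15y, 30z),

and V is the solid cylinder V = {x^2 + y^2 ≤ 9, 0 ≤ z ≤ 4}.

By the divergence theorem,

    ∯_{∂V} F · n dS = ∭_V (∇ · F) dV.

Compute the divergence:
    ∇ · F = ∂F_x/∂x + ∂F_y/∂y + ∂F_z/∂z = 15 + 15 + 30 = 60.

In cylindrical coordinates, x = r cos(θ), y = r sin(θ), z = z, dV = r dr dθ dz, with 0 ≤ r ≤ 3, 0 ≤ θ ≤ 2π, 0 ≤ z ≤ 4.

The integrand, after substitution and multiplying by the volume element, becomes (60) · r, so

    ∭_V (∇·F) dV = ∫_0^{2π} ∫_0^{3} ∫_0^{4} (60) · r dz dr dθ.

Inner (z from 0 to 4): 240r.
Middle (r from 0 to 3): 1080.
Outer (θ from 0 to 2π): 2160π.

Therefore ∯_{∂V} F · n dS = 2160π.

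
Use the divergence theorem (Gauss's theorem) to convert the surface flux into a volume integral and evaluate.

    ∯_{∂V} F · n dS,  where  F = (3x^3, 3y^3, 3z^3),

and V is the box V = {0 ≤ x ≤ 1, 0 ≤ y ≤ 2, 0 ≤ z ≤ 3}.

By the divergence theorem,

    ∯_{∂V} F · n dS = ∭_V (∇ · F) dV.

Compute the divergence:
    ∇ · F = ∂F_x/∂x + ∂F_y/∂y + ∂F_z/∂z = 9x^2 + 9y^2 + 9z^2.

V is a rectangular box, so dV = dx dy dz with 0 ≤ x ≤ 1, 0 ≤ y ≤ 2, 0 ≤ z ≤ 3.

Integrate (9x^2 + 9y^2 + 9z^2) over V as an iterated integral:

    ∭_V (∇·F) dV = ∫_0^{1} ∫_0^{2} ∫_0^{3} (9x^2 + 9y^2 + 9z^2) dz dy dx.

Inner (z from 0 to 3): 27x^2 + 27y^2 + 81.
Middle (y from 0 to 2): 54x^2 + 234.
Outer (x from 0 to 1): 252.

Therefore ∯_{∂V} F · n dS = 252.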